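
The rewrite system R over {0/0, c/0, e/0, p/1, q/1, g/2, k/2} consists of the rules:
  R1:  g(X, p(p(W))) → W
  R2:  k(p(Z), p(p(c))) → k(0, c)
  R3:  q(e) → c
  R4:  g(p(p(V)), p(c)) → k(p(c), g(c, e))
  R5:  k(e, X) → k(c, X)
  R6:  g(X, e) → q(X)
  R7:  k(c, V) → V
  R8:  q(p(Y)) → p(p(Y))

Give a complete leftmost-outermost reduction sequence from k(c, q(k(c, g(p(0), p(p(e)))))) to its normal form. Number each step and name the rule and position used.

c

1. k(c, q(k(c, g(p(0), p(p(e))))))  →  q(k(c, g(p(0), p(p(e)))))   [R7 at ε]
2. q(k(c, g(p(0), p(p(e)))))  →  q(g(p(0), p(p(e))))   [R7 at 1]
3. q(g(p(0), p(p(e))))  →  q(e)   [R1 at 1]
4. q(e)  →  c   [R3 at ε]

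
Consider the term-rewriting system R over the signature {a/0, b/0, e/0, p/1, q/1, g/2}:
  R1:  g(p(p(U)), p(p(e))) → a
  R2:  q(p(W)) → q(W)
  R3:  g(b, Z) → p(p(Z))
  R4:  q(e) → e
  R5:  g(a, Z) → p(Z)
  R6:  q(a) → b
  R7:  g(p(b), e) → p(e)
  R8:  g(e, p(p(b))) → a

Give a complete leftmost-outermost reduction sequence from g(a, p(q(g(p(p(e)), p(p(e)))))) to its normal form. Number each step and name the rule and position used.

1. g(a, p(q(g(p(p(e)), p(p(e))))))  →  p(p(q(g(p(p(e)), p(p(e))))))   [R5 at ε]
2. p(p(q(g(p(p(e)), p(p(e))))))  →  p(p(q(a)))   [R1 at 1.1.1]
3. p(p(q(a)))  →  p(p(b))   [R6 at 1.1]

p(p(b))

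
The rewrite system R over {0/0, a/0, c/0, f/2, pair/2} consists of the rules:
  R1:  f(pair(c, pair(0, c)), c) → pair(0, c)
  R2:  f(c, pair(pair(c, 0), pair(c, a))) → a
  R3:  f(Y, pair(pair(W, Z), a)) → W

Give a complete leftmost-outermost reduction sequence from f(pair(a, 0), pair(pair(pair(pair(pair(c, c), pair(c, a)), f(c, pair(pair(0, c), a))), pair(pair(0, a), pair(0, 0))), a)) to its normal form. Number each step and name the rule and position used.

1. f(pair(a, 0), pair(pair(pair(pair(pair(c, c), pair(c, a)), f(c, pair(pair(0, c), a))), pair(pair(0, a), pair(0, 0))), a))  →  pair(pair(pair(c, c), pair(c, a)), f(c, pair(pair(0, c), a)))   [R3 at ε]
2. pair(pair(pair(c, c), pair(c, a)), f(c, pair(pair(0, c), a)))  →  pair(pair(pair(c, c), pair(c, a)), 0)   [R3 at 2]

pair(pair(pair(c, c), pair(c, a)), 0)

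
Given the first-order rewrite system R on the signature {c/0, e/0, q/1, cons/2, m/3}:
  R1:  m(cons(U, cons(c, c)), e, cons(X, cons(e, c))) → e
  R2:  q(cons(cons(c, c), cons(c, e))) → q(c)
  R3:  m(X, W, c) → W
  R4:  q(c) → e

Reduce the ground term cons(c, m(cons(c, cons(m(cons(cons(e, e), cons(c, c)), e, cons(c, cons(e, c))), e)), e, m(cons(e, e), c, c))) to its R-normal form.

1. cons(c, m(cons(c, cons(m(cons(cons(e, e), cons(c, c)), e, cons(c, cons(e, c))), e)), e, m(cons(e, e), c, c)))  →  cons(c, m(cons(c, cons(e, e)), e, m(cons(e, e), c, c)))   [R1 at 2.1.2.1]
2. cons(c, m(cons(c, cons(e, e)), e, m(cons(e, e), c, c)))  →  cons(c, m(cons(c, cons(e, e)), e, c))   [R3 at 2.3]
3. cons(c, m(cons(c, cons(e, e)), e, c))  →  cons(c, e)   [R3 at 2]

cons(c, e)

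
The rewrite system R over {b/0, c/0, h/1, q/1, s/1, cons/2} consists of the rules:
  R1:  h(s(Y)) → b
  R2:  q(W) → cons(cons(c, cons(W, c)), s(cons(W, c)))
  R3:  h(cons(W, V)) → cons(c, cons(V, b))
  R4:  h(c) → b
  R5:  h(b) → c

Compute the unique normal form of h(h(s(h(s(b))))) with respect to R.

c

1. h(h(s(h(s(b)))))  →  h(b)   [R1 at 1]
2. h(b)  →  c   [R5 at ε]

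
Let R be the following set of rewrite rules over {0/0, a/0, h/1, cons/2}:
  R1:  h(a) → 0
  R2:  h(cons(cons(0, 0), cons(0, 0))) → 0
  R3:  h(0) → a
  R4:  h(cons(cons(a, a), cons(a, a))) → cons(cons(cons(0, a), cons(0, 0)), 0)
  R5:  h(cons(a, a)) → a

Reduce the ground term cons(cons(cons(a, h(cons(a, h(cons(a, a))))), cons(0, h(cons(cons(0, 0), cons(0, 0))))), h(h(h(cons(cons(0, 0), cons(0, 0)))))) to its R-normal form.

1. cons(cons(cons(a, h(cons(a, h(cons(a, a))))), cons(0, h(cons(cons(0, 0), cons(0, 0))))), h(h(h(cons(cons(0, 0), cons(0, 0))))))  →  cons(cons(cons(a, h(cons(a, a))), cons(0, h(cons(cons(0, 0), cons(0, 0))))), h(h(h(cons(cons(0, 0), cons(0, 0))))))   [R5 at 1.1.2.1.2]
2. cons(cons(cons(a, h(cons(a, a))), cons(0, h(cons(cons(0, 0), cons(0, 0))))), h(h(h(cons(cons(0, 0), cons(0, 0))))))  →  cons(cons(cons(a, a), cons(0, h(cons(cons(0, 0), cons(0, 0))))), h(h(h(cons(cons(0, 0), cons(0, 0))))))   [R5 at 1.1.2]
3. cons(cons(cons(a, a), cons(0, h(cons(cons(0, 0), cons(0, 0))))), h(h(h(cons(cons(0, 0), cons(0, 0))))))  →  cons(cons(cons(a, a), cons(0, 0)), h(h(h(cons(cons(0, 0), cons(0, 0))))))   [R2 at 1.2.2]
4. cons(cons(cons(a, a), cons(0, 0)), h(h(h(cons(cons(0, 0), cons(0, 0))))))  →  cons(cons(cons(a, a), cons(0, 0)), h(h(0)))   [R2 at 2.1.1]
5. cons(cons(cons(a, a), cons(0, 0)), h(h(0)))  →  cons(cons(cons(a, a), cons(0, 0)), h(a))   [R3 at 2.1]
6. cons(cons(cons(a, a), cons(0, 0)), h(a))  →  cons(cons(cons(a, a), cons(0, 0)), 0)   [R1 at 2]

cons(cons(cons(a, a), cons(0, 0)), 0)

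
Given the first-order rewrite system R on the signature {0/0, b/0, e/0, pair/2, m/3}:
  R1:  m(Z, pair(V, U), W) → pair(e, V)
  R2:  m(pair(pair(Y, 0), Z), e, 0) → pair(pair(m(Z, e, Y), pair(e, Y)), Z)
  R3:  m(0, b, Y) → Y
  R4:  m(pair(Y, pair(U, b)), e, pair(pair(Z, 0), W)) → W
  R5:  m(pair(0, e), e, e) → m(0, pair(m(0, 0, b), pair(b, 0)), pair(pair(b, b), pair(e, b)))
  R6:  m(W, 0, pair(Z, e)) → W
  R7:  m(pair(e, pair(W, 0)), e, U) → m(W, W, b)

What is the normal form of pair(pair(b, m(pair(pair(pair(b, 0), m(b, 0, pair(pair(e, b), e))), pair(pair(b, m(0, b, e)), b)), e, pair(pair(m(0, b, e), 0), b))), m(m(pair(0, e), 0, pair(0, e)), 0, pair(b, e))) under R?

1. pair(pair(b, m(pair(pair(pair(b, 0), m(b, 0, pair(pair(e, b), e))), pair(pair(b, m(0, b, e)), b)), e, pair(pair(m(0, b, e), 0), b))), m(m(pair(0, e), 0, pair(0, e)), 0, pair(b, e)))  →  pair(pair(b, b), m(m(pair(0, e), 0, pair(0, e)), 0, pair(b, e)))   [R4 at 1.2]
2. pair(pair(b, b), m(m(pair(0, e), 0, pair(0, e)), 0, pair(b, e)))  →  pair(pair(b, b), m(pair(0, e), 0, pair(0, e)))   [R6 at 2]
3. pair(pair(b, b), m(pair(0, e), 0, pair(0, e)))  →  pair(pair(b, b), pair(0, e))   [R6 at 2]

pair(pair(b, b), pair(0, e))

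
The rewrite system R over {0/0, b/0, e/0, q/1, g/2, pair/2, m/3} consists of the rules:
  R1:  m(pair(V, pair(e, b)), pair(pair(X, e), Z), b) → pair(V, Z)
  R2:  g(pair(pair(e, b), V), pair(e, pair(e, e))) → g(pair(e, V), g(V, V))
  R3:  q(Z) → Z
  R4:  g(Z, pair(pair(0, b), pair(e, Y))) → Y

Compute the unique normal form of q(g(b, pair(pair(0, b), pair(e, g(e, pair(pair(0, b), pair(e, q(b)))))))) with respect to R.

1. q(g(b, pair(pair(0, b), pair(e, g(e, pair(pair(0, b), pair(e, q(b))))))))  →  g(b, pair(pair(0, b), pair(e, g(e, pair(pair(0, b), pair(e, q(b)))))))   [R3 at ε]
2. g(b, pair(pair(0, b), pair(e, g(e, pair(pair(0, b), pair(e, q(b)))))))  →  g(e, pair(pair(0, b), pair(e, q(b))))   [R4 at ε]
3. g(e, pair(pair(0, b), pair(e, q(b))))  →  q(b)   [R4 at ε]
4. q(b)  →  b   [R3 at ε]

b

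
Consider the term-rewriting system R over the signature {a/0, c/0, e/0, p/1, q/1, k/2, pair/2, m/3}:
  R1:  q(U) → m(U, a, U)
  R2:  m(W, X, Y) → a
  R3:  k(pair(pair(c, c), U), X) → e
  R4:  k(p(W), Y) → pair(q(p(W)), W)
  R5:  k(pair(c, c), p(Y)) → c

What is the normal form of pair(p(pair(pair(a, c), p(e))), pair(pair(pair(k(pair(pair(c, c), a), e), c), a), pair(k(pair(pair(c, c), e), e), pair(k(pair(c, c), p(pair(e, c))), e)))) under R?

pair(p(pair(pair(a, c), p(e))), pair(pair(pair(e, c), a), pair(e, pair(c, e))))

1. pair(p(pair(pair(a, c), p(e))), pair(pair(pair(k(pair(pair(c, c), a), e), c), a), pair(k(pair(pair(c, c), e), e), pair(k(pair(c, c), p(pair(e, c))), e))))  →  pair(p(pair(pair(a, c), p(e))), pair(pair(pair(e, c), a), pair(k(pair(pair(c, c), e), e), pair(k(pair(c, c), p(pair(e, c))), e))))   [R3 at 2.1.1.1]
2. pair(p(pair(pair(a, c), p(e))), pair(pair(pair(e, c), a), pair(k(pair(pair(c, c), e), e), pair(k(pair(c, c), p(pair(e, c))), e))))  →  pair(p(pair(pair(a, c), p(e))), pair(pair(pair(e, c), a), pair(e, pair(k(pair(c, c), p(pair(e, c))), e))))   [R3 at 2.2.1]
3. pair(p(pair(pair(a, c), p(e))), pair(pair(pair(e, c), a), pair(e, pair(k(pair(c, c), p(pair(e, c))), e))))  →  pair(p(pair(pair(a, c), p(e))), pair(pair(pair(e, c), a), pair(e, pair(c, e))))   [R5 at 2.2.2.1]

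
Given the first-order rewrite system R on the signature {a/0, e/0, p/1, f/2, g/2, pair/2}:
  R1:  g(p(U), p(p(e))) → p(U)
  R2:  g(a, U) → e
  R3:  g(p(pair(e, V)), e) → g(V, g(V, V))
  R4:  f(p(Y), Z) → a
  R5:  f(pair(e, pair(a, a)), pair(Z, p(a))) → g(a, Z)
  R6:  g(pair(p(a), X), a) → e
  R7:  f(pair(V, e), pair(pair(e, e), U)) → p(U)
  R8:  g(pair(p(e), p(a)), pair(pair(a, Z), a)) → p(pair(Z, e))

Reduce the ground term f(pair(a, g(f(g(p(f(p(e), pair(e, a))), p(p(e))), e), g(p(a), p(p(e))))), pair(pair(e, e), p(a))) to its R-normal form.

p(p(a))

1. f(pair(a, g(f(g(p(f(p(e), pair(e, a))), p(p(e))), e), g(p(a), p(p(e))))), pair(pair(e, e), p(a)))  →  f(pair(a, g(f(p(f(p(e), pair(e, a))), e), g(p(a), p(p(e))))), pair(pair(e, e), p(a)))   [R1 at 1.2.1.1]
2. f(pair(a, g(f(p(f(p(e), pair(e, a))), e), g(p(a), p(p(e))))), pair(pair(e, e), p(a)))  →  f(pair(a, g(a, g(p(a), p(p(e))))), pair(pair(e, e), p(a)))   [R4 at 1.2.1]
3. f(pair(a, g(a, g(p(a), p(p(e))))), pair(pair(e, e), p(a)))  →  f(pair(a, e), pair(pair(e, e), p(a)))   [R2 at 1.2]
4. f(pair(a, e), pair(pair(e, e), p(a)))  →  p(p(a))   [R7 at ε]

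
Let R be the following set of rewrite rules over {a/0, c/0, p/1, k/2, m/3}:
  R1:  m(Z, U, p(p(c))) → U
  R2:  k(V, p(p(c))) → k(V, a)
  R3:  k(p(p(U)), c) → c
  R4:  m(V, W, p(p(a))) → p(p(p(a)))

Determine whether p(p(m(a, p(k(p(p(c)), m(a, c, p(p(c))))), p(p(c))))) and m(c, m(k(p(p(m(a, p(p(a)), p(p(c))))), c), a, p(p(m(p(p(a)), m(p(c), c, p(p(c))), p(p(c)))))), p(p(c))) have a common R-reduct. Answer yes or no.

Reduce t₁ = p(p(m(a, p(k(p(p(c)), m(a, c, p(p(c))))), p(p(c))))):
1. p(p(m(a, p(k(p(p(c)), m(a, c, p(p(c))))), p(p(c)))))  →  p(p(p(k(p(p(c)), m(a, c, p(p(c)))))))   [R1 at 1.1]
2. p(p(p(k(p(p(c)), m(a, c, p(p(c)))))))  →  p(p(p(k(p(p(c)), c))))   [R1 at 1.1.1.2]
3. p(p(p(k(p(p(c)), c))))  →  p(p(p(c)))   [R3 at 1.1.1]

Reduce t₂ = m(c, m(k(p(p(m(a, p(p(a)), p(p(c))))), c), a, p(p(m(p(p(a)), m(p(c), c, p(p(c))), p(p(c)))))), p(p(c))):
1. m(c, m(k(p(p(m(a, p(p(a)), p(p(c))))), c), a, p(p(m(p(p(a)), m(p(c), c, p(p(c))), p(p(c)))))), p(p(c)))  →  m(k(p(p(m(a, p(p(a)), p(p(c))))), c), a, p(p(m(p(p(a)), m(p(c), c, p(p(c))), p(p(c))))))   [R1 at ε]
2. m(k(p(p(m(a, p(p(a)), p(p(c))))), c), a, p(p(m(p(p(a)), m(p(c), c, p(p(c))), p(p(c))))))  →  m(c, a, p(p(m(p(p(a)), m(p(c), c, p(p(c))), p(p(c))))))   [R3 at 1]
3. m(c, a, p(p(m(p(p(a)), m(p(c), c, p(p(c))), p(p(c))))))  →  m(c, a, p(p(m(p(c), c, p(p(c))))))   [R1 at 3.1.1]
4. m(c, a, p(p(m(p(c), c, p(p(c))))))  →  m(c, a, p(p(c)))   [R1 at 3.1.1]
5. m(c, a, p(p(c)))  →  a   [R1 at ε]

no — NF(t₁) = p(p(p(c))), NF(t₂) = a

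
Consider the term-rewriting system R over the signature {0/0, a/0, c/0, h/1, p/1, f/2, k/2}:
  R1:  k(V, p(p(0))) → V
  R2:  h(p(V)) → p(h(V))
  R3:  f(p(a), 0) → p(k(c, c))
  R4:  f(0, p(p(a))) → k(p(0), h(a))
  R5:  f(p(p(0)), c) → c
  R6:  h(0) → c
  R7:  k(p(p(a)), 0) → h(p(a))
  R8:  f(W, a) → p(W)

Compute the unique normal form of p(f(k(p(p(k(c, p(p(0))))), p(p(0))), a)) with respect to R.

p(p(p(p(c))))

1. p(f(k(p(p(k(c, p(p(0))))), p(p(0))), a))  →  p(p(k(p(p(k(c, p(p(0))))), p(p(0)))))   [R8 at 1]
2. p(p(k(p(p(k(c, p(p(0))))), p(p(0)))))  →  p(p(p(p(k(c, p(p(0)))))))   [R1 at 1.1]
3. p(p(p(p(k(c, p(p(0)))))))  →  p(p(p(p(c))))   [R1 at 1.1.1.1]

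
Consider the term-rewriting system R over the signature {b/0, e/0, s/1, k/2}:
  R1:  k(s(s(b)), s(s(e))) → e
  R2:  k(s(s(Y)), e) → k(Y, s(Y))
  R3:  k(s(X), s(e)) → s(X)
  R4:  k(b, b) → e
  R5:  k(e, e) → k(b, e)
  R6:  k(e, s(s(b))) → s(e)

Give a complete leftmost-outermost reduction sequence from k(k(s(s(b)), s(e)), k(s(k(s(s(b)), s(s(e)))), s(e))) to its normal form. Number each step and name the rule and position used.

s(s(b))

1. k(k(s(s(b)), s(e)), k(s(k(s(s(b)), s(s(e)))), s(e)))  →  k(s(s(b)), k(s(k(s(s(b)), s(s(e)))), s(e)))   [R3 at 1]
2. k(s(s(b)), k(s(k(s(s(b)), s(s(e)))), s(e)))  →  k(s(s(b)), s(k(s(s(b)), s(s(e)))))   [R3 at 2]
3. k(s(s(b)), s(k(s(s(b)), s(s(e)))))  →  k(s(s(b)), s(e))   [R1 at 2.1]
4. k(s(s(b)), s(e))  →  s(s(b))   [R3 at ε]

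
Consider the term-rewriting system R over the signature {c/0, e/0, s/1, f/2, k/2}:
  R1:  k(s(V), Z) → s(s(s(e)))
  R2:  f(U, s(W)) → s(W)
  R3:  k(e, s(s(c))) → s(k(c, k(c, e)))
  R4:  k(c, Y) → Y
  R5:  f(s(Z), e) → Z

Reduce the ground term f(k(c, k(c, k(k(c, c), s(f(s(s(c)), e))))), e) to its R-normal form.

1. f(k(c, k(c, k(k(c, c), s(f(s(s(c)), e))))), e)  →  f(k(c, k(k(c, c), s(f(s(s(c)), e)))), e)   [R4 at 1]
2. f(k(c, k(k(c, c), s(f(s(s(c)), e)))), e)  →  f(k(k(c, c), s(f(s(s(c)), e))), e)   [R4 at 1]
3. f(k(k(c, c), s(f(s(s(c)), e))), e)  →  f(k(c, s(f(s(s(c)), e))), e)   [R4 at 1.1]
4. f(k(c, s(f(s(s(c)), e))), e)  →  f(s(f(s(s(c)), e)), e)   [R4 at 1]
5. f(s(f(s(s(c)), e)), e)  →  f(s(s(c)), e)   [R5 at ε]
6. f(s(s(c)), e)  →  s(c)   [R5 at ε]

s(c)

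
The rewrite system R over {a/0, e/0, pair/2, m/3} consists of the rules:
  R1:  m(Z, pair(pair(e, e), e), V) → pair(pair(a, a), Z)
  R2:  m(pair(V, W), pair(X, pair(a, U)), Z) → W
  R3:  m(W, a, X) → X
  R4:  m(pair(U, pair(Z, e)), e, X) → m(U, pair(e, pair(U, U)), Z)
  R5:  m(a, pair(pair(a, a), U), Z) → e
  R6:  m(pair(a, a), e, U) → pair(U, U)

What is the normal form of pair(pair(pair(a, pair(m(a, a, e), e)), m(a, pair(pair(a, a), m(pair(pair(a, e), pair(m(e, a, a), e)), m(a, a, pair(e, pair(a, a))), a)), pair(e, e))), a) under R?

1. pair(pair(pair(a, pair(m(a, a, e), e)), m(a, pair(pair(a, a), m(pair(pair(a, e), pair(m(e, a, a), e)), m(a, a, pair(e, pair(a, a))), a)), pair(e, e))), a)  →  pair(pair(pair(a, pair(e, e)), m(a, pair(pair(a, a), m(pair(pair(a, e), pair(m(e, a, a), e)), m(a, a, pair(e, pair(a, a))), a)), pair(e, e))), a)   [R3 at 1.1.2.1]
2. pair(pair(pair(a, pair(e, e)), m(a, pair(pair(a, a), m(pair(pair(a, e), pair(m(e, a, a), e)), m(a, a, pair(e, pair(a, a))), a)), pair(e, e))), a)  →  pair(pair(pair(a, pair(e, e)), e), a)   [R5 at 1.2]

pair(pair(pair(a, pair(e, e)), e), a)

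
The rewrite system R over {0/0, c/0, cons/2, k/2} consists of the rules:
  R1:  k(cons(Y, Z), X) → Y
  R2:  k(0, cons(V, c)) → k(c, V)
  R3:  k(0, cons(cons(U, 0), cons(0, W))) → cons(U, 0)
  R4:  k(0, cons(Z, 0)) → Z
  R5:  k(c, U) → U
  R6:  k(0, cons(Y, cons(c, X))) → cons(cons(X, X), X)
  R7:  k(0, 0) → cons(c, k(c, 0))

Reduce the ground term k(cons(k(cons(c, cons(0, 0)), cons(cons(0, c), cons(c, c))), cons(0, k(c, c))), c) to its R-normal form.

1. k(cons(k(cons(c, cons(0, 0)), cons(cons(0, c), cons(c, c))), cons(0, k(c, c))), c)  →  k(cons(c, cons(0, 0)), cons(cons(0, c), cons(c, c)))   [R1 at ε]
2. k(cons(c, cons(0, 0)), cons(cons(0, c), cons(c, c)))  →  c   [R1 at ε]

c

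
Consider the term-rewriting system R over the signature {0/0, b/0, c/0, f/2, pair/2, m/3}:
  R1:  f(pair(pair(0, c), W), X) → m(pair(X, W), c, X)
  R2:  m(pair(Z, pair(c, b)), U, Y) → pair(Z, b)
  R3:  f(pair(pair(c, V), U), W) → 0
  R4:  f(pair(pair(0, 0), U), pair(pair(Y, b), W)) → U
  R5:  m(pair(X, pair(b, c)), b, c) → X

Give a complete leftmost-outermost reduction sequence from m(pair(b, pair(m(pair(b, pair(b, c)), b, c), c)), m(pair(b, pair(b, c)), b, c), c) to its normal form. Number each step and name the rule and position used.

1. m(pair(b, pair(m(pair(b, pair(b, c)), b, c), c)), m(pair(b, pair(b, c)), b, c), c)  →  m(pair(b, pair(b, c)), m(pair(b, pair(b, c)), b, c), c)   [R5 at 1.2.1]
2. m(pair(b, pair(b, c)), m(pair(b, pair(b, c)), b, c), c)  →  m(pair(b, pair(b, c)), b, c)   [R5 at 2]
3. m(pair(b, pair(b, c)), b, c)  →  b   [R5 at ε]

b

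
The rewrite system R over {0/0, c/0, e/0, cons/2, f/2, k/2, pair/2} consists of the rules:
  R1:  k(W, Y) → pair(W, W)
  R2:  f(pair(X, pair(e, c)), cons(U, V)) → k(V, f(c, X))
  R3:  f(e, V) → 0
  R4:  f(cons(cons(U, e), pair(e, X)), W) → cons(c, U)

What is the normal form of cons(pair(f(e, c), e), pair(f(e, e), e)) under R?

cons(pair(0, e), pair(0, e))

1. cons(pair(f(e, c), e), pair(f(e, e), e))  →  cons(pair(0, e), pair(f(e, e), e))   [R3 at 1.1]
2. cons(pair(0, e), pair(f(e, e), e))  →  cons(pair(0, e), pair(0, e))   [R3 at 2.1]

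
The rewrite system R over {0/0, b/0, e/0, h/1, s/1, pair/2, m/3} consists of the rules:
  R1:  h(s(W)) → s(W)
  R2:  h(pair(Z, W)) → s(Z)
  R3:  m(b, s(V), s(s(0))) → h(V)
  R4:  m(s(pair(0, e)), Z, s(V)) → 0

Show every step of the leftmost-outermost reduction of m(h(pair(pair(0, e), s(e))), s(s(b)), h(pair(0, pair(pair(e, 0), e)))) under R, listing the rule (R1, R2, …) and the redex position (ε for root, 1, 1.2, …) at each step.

1. m(h(pair(pair(0, e), s(e))), s(s(b)), h(pair(0, pair(pair(e, 0), e))))  →  m(s(pair(0, e)), s(s(b)), h(pair(0, pair(pair(e, 0), e))))   [R2 at 1]
2. m(s(pair(0, e)), s(s(b)), h(pair(0, pair(pair(e, 0), e))))  →  m(s(pair(0, e)), s(s(b)), s(0))   [R2 at 3]
3. m(s(pair(0, e)), s(s(b)), s(0))  →  0   [R4 at ε]

0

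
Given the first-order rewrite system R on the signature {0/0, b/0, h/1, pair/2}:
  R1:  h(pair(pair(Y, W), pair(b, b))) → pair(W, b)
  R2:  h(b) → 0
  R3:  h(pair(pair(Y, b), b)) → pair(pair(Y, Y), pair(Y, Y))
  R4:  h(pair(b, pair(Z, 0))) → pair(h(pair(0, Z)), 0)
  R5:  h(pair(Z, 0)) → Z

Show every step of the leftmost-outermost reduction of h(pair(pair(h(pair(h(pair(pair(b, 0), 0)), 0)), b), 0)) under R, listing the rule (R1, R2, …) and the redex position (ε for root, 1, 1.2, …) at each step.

pair(pair(b, 0), b)

1. h(pair(pair(h(pair(h(pair(pair(b, 0), 0)), 0)), b), 0))  →  pair(h(pair(h(pair(pair(b, 0), 0)), 0)), b)   [R5 at ε]
2. pair(h(pair(h(pair(pair(b, 0), 0)), 0)), b)  →  pair(h(pair(pair(b, 0), 0)), b)   [R5 at 1]
3. pair(h(pair(pair(b, 0), 0)), b)  →  pair(pair(b, 0), b)   [R5 at 1]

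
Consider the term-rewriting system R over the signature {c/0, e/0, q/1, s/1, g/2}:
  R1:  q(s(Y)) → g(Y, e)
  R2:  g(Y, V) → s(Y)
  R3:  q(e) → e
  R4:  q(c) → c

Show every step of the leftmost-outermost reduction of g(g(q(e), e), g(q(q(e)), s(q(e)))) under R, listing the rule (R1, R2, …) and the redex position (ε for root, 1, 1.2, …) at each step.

s(s(e))

1. g(g(q(e), e), g(q(q(e)), s(q(e))))  →  s(g(q(e), e))   [R2 at ε]
2. s(g(q(e), e))  →  s(s(q(e)))   [R2 at 1]
3. s(s(q(e)))  →  s(s(e))   [R3 at 1.1]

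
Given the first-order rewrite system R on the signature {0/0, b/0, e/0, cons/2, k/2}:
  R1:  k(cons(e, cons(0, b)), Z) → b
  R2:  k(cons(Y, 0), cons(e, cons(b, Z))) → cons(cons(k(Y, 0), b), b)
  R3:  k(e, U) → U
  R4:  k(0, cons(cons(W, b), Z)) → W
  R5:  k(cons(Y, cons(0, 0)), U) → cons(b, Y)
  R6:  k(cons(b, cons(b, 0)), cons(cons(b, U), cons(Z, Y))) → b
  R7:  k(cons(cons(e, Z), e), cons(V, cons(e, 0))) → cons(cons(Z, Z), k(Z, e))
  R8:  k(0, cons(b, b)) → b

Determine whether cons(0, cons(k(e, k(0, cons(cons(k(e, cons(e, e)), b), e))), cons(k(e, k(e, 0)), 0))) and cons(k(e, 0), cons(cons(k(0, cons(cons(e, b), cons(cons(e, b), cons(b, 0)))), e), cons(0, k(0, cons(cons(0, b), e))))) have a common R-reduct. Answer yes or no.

yes — NF(t₁) = cons(0, cons(cons(e, e), cons(0, 0))), NF(t₂) = cons(0, cons(cons(e, e), cons(0, 0)))

Reduce t₁ = cons(0, cons(k(e, k(0, cons(cons(k(e, cons(e, e)), b), e))), cons(k(e, k(e, 0)), 0))):
1. cons(0, cons(k(e, k(0, cons(cons(k(e, cons(e, e)), b), e))), cons(k(e, k(e, 0)), 0)))  →  cons(0, cons(k(0, cons(cons(k(e, cons(e, e)), b), e)), cons(k(e, k(e, 0)), 0)))   [R3 at 2.1]
2. cons(0, cons(k(0, cons(cons(k(e, cons(e, e)), b), e)), cons(k(e, k(e, 0)), 0)))  →  cons(0, cons(k(e, cons(e, e)), cons(k(e, k(e, 0)), 0)))   [R4 at 2.1]
3. cons(0, cons(k(e, cons(e, e)), cons(k(e, k(e, 0)), 0)))  →  cons(0, cons(cons(e, e), cons(k(e, k(e, 0)), 0)))   [R3 at 2.1]
4. cons(0, cons(cons(e, e), cons(k(e, k(e, 0)), 0)))  →  cons(0, cons(cons(e, e), cons(k(e, 0), 0)))   [R3 at 2.2.1]
5. cons(0, cons(cons(e, e), cons(k(e, 0), 0)))  →  cons(0, cons(cons(e, e), cons(0, 0)))   [R3 at 2.2.1]

Reduce t₂ = cons(k(e, 0), cons(cons(k(0, cons(cons(e, b), cons(cons(e, b), cons(b, 0)))), e), cons(0, k(0, cons(cons(0, b), e))))):
1. cons(k(e, 0), cons(cons(k(0, cons(cons(e, b), cons(cons(e, b), cons(b, 0)))), e), cons(0, k(0, cons(cons(0, b), e)))))  →  cons(0, cons(cons(k(0, cons(cons(e, b), cons(cons(e, b), cons(b, 0)))), e), cons(0, k(0, cons(cons(0, b), e)))))   [R3 at 1]
2. cons(0, cons(cons(k(0, cons(cons(e, b), cons(cons(e, b), cons(b, 0)))), e), cons(0, k(0, cons(cons(0, b), e)))))  →  cons(0, cons(cons(e, e), cons(0, k(0, cons(cons(0, b), e)))))   [R4 at 2.1.1]
3. cons(0, cons(cons(e, e), cons(0, k(0, cons(cons(0, b), e)))))  →  cons(0, cons(cons(e, e), cons(0, 0)))   [R4 at 2.2.2]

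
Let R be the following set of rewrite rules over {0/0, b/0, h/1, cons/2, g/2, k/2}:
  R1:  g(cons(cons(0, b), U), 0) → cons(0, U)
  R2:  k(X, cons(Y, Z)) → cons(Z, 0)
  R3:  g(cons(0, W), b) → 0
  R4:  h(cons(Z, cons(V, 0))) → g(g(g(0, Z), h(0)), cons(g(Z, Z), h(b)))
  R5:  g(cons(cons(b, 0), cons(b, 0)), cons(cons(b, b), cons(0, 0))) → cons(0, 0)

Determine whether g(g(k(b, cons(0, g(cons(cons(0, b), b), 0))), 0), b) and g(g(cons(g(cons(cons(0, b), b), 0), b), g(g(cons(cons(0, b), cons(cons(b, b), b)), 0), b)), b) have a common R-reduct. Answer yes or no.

Reduce t₁ = g(g(k(b, cons(0, g(cons(cons(0, b), b), 0))), 0), b):
1. g(g(k(b, cons(0, g(cons(cons(0, b), b), 0))), 0), b)  →  g(g(cons(g(cons(cons(0, b), b), 0), 0), 0), b)   [R2 at 1.1]
2. g(g(cons(g(cons(cons(0, b), b), 0), 0), 0), b)  →  g(g(cons(cons(0, b), 0), 0), b)   [R1 at 1.1.1]
3. g(g(cons(cons(0, b), 0), 0), b)  →  g(cons(0, 0), b)   [R1 at 1]
4. g(cons(0, 0), b)  →  0   [R3 at ε]

Reduce t₂ = g(g(cons(g(cons(cons(0, b), b), 0), b), g(g(cons(cons(0, b), cons(cons(b, b), b)), 0), b)), b):
1. g(g(cons(g(cons(cons(0, b), b), 0), b), g(g(cons(cons(0, b), cons(cons(b, b), b)), 0), b)), b)  →  g(g(cons(cons(0, b), b), g(g(cons(cons(0, b), cons(cons(b, b), b)), 0), b)), b)   [R1 at 1.1.1]
2. g(g(cons(cons(0, b), b), g(g(cons(cons(0, b), cons(cons(b, b), b)), 0), b)), b)  →  g(g(cons(cons(0, b), b), g(cons(0, cons(cons(b, b), b)), b)), b)   [R1 at 1.2.1]
3. g(g(cons(cons(0, b), b), g(cons(0, cons(cons(b, b), b)), b)), b)  →  g(g(cons(cons(0, b), b), 0), b)   [R3 at 1.2]
4. g(g(cons(cons(0, b), b), 0), b)  →  g(cons(0, b), b)   [R1 at 1]
5. g(cons(0, b), b)  →  0   [R3 at ε]

yes — NF(t₁) = 0, NF(t₂) = 0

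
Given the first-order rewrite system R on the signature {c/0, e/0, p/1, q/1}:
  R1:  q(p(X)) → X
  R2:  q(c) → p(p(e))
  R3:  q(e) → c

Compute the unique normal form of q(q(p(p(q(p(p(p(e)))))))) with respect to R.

1. q(q(p(p(q(p(p(p(e))))))))  →  q(p(q(p(p(p(e))))))   [R1 at 1]
2. q(p(q(p(p(p(e))))))  →  q(p(p(p(e))))   [R1 at ε]
3. q(p(p(p(e))))  →  p(p(e))   [R1 at ε]

p(p(e))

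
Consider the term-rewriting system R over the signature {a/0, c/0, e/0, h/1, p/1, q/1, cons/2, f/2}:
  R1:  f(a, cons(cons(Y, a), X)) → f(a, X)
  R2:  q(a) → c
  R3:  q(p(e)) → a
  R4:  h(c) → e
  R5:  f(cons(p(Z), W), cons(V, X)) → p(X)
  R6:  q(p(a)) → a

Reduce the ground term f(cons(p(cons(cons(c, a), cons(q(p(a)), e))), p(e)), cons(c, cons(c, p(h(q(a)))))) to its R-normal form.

1. f(cons(p(cons(cons(c, a), cons(q(p(a)), e))), p(e)), cons(c, cons(c, p(h(q(a))))))  →  p(cons(c, p(h(q(a)))))   [R5 at ε]
2. p(cons(c, p(h(q(a)))))  →  p(cons(c, p(h(c))))   [R2 at 1.2.1.1]
3. p(cons(c, p(h(c))))  →  p(cons(c, p(e)))   [R4 at 1.2.1]

p(cons(c, p(e)))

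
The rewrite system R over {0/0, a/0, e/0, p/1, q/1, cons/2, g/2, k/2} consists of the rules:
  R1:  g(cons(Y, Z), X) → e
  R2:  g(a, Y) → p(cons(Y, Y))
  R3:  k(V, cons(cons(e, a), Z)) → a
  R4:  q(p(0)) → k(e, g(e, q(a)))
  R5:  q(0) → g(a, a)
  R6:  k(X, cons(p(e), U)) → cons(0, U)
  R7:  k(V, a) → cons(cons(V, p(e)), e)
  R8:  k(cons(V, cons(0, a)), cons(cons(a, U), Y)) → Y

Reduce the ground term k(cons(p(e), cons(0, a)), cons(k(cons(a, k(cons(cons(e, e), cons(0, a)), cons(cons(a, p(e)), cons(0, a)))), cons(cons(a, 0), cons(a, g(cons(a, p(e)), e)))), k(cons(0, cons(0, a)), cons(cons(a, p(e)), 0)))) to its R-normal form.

0

1. k(cons(p(e), cons(0, a)), cons(k(cons(a, k(cons(cons(e, e), cons(0, a)), cons(cons(a, p(e)), cons(0, a)))), cons(cons(a, 0), cons(a, g(cons(a, p(e)), e)))), k(cons(0, cons(0, a)), cons(cons(a, p(e)), 0))))  →  k(cons(p(e), cons(0, a)), cons(k(cons(a, cons(0, a)), cons(cons(a, 0), cons(a, g(cons(a, p(e)), e)))), k(cons(0, cons(0, a)), cons(cons(a, p(e)), 0))))   [R8 at 2.1.1.2]
2. k(cons(p(e), cons(0, a)), cons(k(cons(a, cons(0, a)), cons(cons(a, 0), cons(a, g(cons(a, p(e)), e)))), k(cons(0, cons(0, a)), cons(cons(a, p(e)), 0))))  →  k(cons(p(e), cons(0, a)), cons(cons(a, g(cons(a, p(e)), e)), k(cons(0, cons(0, a)), cons(cons(a, p(e)), 0))))   [R8 at 2.1]
3. k(cons(p(e), cons(0, a)), cons(cons(a, g(cons(a, p(e)), e)), k(cons(0, cons(0, a)), cons(cons(a, p(e)), 0))))  →  k(cons(0, cons(0, a)), cons(cons(a, p(e)), 0))   [R8 at ε]
4. k(cons(0, cons(0, a)), cons(cons(a, p(e)), 0))  →  0   [R8 at ε]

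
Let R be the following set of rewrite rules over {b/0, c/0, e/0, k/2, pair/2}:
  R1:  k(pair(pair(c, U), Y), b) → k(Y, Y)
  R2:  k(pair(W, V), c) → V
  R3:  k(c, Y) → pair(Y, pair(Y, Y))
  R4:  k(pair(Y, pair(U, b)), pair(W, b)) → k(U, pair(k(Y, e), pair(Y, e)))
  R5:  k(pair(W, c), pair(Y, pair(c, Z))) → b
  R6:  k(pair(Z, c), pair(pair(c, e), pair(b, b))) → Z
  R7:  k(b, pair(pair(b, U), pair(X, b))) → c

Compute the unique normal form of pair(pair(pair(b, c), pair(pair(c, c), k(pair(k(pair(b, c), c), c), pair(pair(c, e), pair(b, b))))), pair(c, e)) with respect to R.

1. pair(pair(pair(b, c), pair(pair(c, c), k(pair(k(pair(b, c), c), c), pair(pair(c, e), pair(b, b))))), pair(c, e))  →  pair(pair(pair(b, c), pair(pair(c, c), k(pair(b, c), c))), pair(c, e))   [R6 at 1.2.2]
2. pair(pair(pair(b, c), pair(pair(c, c), k(pair(b, c), c))), pair(c, e))  →  pair(pair(pair(b, c), pair(pair(c, c), c)), pair(c, e))   [R2 at 1.2.2]

pair(pair(pair(b, c), pair(pair(c, c), c)), pair(c, e))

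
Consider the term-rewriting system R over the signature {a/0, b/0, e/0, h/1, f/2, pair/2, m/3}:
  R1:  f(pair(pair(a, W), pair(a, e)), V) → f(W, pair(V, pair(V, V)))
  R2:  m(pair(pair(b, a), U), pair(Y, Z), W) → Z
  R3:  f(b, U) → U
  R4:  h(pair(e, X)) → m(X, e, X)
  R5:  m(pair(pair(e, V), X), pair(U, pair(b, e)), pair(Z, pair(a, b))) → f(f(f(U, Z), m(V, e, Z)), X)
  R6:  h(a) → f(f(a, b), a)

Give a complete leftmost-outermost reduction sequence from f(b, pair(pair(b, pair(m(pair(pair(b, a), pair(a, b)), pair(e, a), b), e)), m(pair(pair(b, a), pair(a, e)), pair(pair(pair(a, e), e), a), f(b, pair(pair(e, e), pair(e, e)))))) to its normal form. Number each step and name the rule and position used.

1. f(b, pair(pair(b, pair(m(pair(pair(b, a), pair(a, b)), pair(e, a), b), e)), m(pair(pair(b, a), pair(a, e)), pair(pair(pair(a, e), e), a), f(b, pair(pair(e, e), pair(e, e))))))  →  pair(pair(b, pair(m(pair(pair(b, a), pair(a, b)), pair(e, a), b), e)), m(pair(pair(b, a), pair(a, e)), pair(pair(pair(a, e), e), a), f(b, pair(pair(e, e), pair(e, e)))))   [R3 at ε]
2. pair(pair(b, pair(m(pair(pair(b, a), pair(a, b)), pair(e, a), b), e)), m(pair(pair(b, a), pair(a, e)), pair(pair(pair(a, e), e), a), f(b, pair(pair(e, e), pair(e, e)))))  →  pair(pair(b, pair(a, e)), m(pair(pair(b, a), pair(a, e)), pair(pair(pair(a, e), e), a), f(b, pair(pair(e, e), pair(e, e)))))   [R2 at 1.2.1]
3. pair(pair(b, pair(a, e)), m(pair(pair(b, a), pair(a, e)), pair(pair(pair(a, e), e), a), f(b, pair(pair(e, e), pair(e, e)))))  →  pair(pair(b, pair(a, e)), a)   [R2 at 2]

pair(pair(b, pair(a, e)), a)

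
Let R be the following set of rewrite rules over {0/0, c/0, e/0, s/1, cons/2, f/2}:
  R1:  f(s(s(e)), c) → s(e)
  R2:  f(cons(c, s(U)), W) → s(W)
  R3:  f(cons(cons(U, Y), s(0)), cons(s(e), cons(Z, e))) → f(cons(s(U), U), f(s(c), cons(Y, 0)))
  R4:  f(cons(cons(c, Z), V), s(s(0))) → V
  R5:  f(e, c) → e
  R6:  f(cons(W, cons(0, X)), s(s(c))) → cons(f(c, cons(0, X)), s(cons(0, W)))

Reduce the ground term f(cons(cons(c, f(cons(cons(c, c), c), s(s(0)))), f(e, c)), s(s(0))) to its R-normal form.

e

1. f(cons(cons(c, f(cons(cons(c, c), c), s(s(0)))), f(e, c)), s(s(0)))  →  f(e, c)   [R4 at ε]
2. f(e, c)  →  e   [R5 at ε]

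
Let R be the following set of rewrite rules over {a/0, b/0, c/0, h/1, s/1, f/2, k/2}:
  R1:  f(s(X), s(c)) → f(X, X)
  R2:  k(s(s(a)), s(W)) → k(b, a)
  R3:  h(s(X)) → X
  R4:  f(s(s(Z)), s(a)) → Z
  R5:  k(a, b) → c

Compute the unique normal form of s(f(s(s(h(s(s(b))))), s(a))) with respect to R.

s(s(b))

1. s(f(s(s(h(s(s(b))))), s(a)))  →  s(h(s(s(b))))   [R4 at 1]
2. s(h(s(s(b))))  →  s(s(b))   [R3 at 1]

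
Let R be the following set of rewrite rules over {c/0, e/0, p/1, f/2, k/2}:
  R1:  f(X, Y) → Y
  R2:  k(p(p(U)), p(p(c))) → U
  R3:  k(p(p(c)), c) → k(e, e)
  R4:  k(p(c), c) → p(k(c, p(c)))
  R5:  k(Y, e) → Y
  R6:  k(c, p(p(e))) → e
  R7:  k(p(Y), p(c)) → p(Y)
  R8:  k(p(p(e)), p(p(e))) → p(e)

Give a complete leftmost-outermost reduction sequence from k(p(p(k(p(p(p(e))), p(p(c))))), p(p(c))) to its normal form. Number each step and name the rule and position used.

p(e)

1. k(p(p(k(p(p(p(e))), p(p(c))))), p(p(c)))  →  k(p(p(p(e))), p(p(c)))   [R2 at ε]
2. k(p(p(p(e))), p(p(c)))  →  p(e)   [R2 at ε]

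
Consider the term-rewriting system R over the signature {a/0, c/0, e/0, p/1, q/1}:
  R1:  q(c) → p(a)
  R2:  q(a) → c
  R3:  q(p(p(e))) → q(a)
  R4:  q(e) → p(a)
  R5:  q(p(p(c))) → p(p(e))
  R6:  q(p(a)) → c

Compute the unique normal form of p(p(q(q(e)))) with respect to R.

p(p(c))

1. p(p(q(q(e))))  →  p(p(q(p(a))))   [R4 at 1.1.1]
2. p(p(q(p(a))))  →  p(p(c))   [R6 at 1.1]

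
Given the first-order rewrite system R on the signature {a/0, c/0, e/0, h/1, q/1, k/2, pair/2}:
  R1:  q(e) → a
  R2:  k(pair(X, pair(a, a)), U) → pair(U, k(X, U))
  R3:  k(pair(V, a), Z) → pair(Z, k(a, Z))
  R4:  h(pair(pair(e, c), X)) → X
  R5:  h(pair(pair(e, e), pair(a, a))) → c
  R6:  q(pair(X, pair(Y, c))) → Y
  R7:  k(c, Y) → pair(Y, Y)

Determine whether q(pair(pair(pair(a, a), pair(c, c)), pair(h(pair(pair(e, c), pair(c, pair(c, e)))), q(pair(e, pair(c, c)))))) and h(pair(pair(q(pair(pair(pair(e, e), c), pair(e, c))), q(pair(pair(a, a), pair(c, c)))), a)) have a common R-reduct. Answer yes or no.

no — NF(t₁) = pair(c, pair(c, e)), NF(t₂) = a

Reduce t₁ = q(pair(pair(pair(a, a), pair(c, c)), pair(h(pair(pair(e, c), pair(c, pair(c, e)))), q(pair(e, pair(c, c)))))):
1. q(pair(pair(pair(a, a), pair(c, c)), pair(h(pair(pair(e, c), pair(c, pair(c, e)))), q(pair(e, pair(c, c))))))  →  q(pair(pair(pair(a, a), pair(c, c)), pair(pair(c, pair(c, e)), q(pair(e, pair(c, c))))))   [R4 at 1.2.1]
2. q(pair(pair(pair(a, a), pair(c, c)), pair(pair(c, pair(c, e)), q(pair(e, pair(c, c))))))  →  q(pair(pair(pair(a, a), pair(c, c)), pair(pair(c, pair(c, e)), c)))   [R6 at 1.2.2]
3. q(pair(pair(pair(a, a), pair(c, c)), pair(pair(c, pair(c, e)), c)))  →  pair(c, pair(c, e))   [R6 at ε]

Reduce t₂ = h(pair(pair(q(pair(pair(pair(e, e), c), pair(e, c))), q(pair(pair(a, a), pair(c, c)))), a)):
1. h(pair(pair(q(pair(pair(pair(e, e), c), pair(e, c))), q(pair(pair(a, a), pair(c, c)))), a))  →  h(pair(pair(e, q(pair(pair(a, a), pair(c, c)))), a))   [R6 at 1.1.1]
2. h(pair(pair(e, q(pair(pair(a, a), pair(c, c)))), a))  →  h(pair(pair(e, c), a))   [R6 at 1.1.2]
3. h(pair(pair(e, c), a))  →  a   [R4 at ε]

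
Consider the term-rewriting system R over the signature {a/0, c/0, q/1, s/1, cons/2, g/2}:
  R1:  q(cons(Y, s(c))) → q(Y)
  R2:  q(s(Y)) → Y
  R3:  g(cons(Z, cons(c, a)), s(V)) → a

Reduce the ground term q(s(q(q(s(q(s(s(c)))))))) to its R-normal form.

1. q(s(q(q(s(q(s(s(c))))))))  →  q(q(s(q(s(s(c))))))   [R2 at ε]
2. q(q(s(q(s(s(c))))))  →  q(q(s(s(c))))   [R2 at 1]
3. q(q(s(s(c))))  →  q(s(c))   [R2 at 1]
4. q(s(c))  →  c   [R2 at ε]

c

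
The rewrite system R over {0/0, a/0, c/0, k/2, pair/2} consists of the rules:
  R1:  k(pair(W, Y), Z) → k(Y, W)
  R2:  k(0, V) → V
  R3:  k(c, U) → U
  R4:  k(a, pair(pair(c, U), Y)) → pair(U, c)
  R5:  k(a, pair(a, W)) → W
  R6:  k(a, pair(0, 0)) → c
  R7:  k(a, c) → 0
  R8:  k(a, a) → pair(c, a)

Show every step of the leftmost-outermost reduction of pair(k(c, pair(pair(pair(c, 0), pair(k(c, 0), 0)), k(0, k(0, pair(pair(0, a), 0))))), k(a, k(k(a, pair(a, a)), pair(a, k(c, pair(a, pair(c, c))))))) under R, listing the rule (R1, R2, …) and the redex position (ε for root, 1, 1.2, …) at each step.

1. pair(k(c, pair(pair(pair(c, 0), pair(k(c, 0), 0)), k(0, k(0, pair(pair(0, a), 0))))), k(a, k(k(a, pair(a, a)), pair(a, k(c, pair(a, pair(c, c)))))))  →  pair(pair(pair(pair(c, 0), pair(k(c, 0), 0)), k(0, k(0, pair(pair(0, a), 0)))), k(a, k(k(a, pair(a, a)), pair(a, k(c, pair(a, pair(c, c)))))))   [R3 at 1]
2. pair(pair(pair(pair(c, 0), pair(k(c, 0), 0)), k(0, k(0, pair(pair(0, a), 0)))), k(a, k(k(a, pair(a, a)), pair(a, k(c, pair(a, pair(c, c)))))))  →  pair(pair(pair(pair(c, 0), pair(0, 0)), k(0, k(0, pair(pair(0, a), 0)))), k(a, k(k(a, pair(a, a)), pair(a, k(c, pair(a, pair(c, c)))))))   [R3 at 1.1.2.1]
3. pair(pair(pair(pair(c, 0), pair(0, 0)), k(0, k(0, pair(pair(0, a), 0)))), k(a, k(k(a, pair(a, a)), pair(a, k(c, pair(a, pair(c, c)))))))  →  pair(pair(pair(pair(c, 0), pair(0, 0)), k(0, pair(pair(0, a), 0))), k(a, k(k(a, pair(a, a)), pair(a, k(c, pair(a, pair(c, c)))))))   [R2 at 1.2]
4. pair(pair(pair(pair(c, 0), pair(0, 0)), k(0, pair(pair(0, a), 0))), k(a, k(k(a, pair(a, a)), pair(a, k(c, pair(a, pair(c, c)))))))  →  pair(pair(pair(pair(c, 0), pair(0, 0)), pair(pair(0, a), 0)), k(a, k(k(a, pair(a, a)), pair(a, k(c, pair(a, pair(c, c)))))))   [R2 at 1.2]
5. pair(pair(pair(pair(c, 0), pair(0, 0)), pair(pair(0, a), 0)), k(a, k(k(a, pair(a, a)), pair(a, k(c, pair(a, pair(c, c)))))))  →  pair(pair(pair(pair(c, 0), pair(0, 0)), pair(pair(0, a), 0)), k(a, k(a, pair(a, k(c, pair(a, pair(c, c)))))))   [R5 at 2.2.1]
6. pair(pair(pair(pair(c, 0), pair(0, 0)), pair(pair(0, a), 0)), k(a, k(a, pair(a, k(c, pair(a, pair(c, c)))))))  →  pair(pair(pair(pair(c, 0), pair(0, 0)), pair(pair(0, a), 0)), k(a, k(c, pair(a, pair(c, c)))))   [R5 at 2.2]
7. pair(pair(pair(pair(c, 0), pair(0, 0)), pair(pair(0, a), 0)), k(a, k(c, pair(a, pair(c, c)))))  →  pair(pair(pair(pair(c, 0), pair(0, 0)), pair(pair(0, a), 0)), k(a, pair(a, pair(c, c))))   [R3 at 2.2]
8. pair(pair(pair(pair(c, 0), pair(0, 0)), pair(pair(0, a), 0)), k(a, pair(a, pair(c, c))))  →  pair(pair(pair(pair(c, 0), pair(0, 0)), pair(pair(0, a), 0)), pair(c, c))   [R5 at 2]

pair(pair(pair(pair(c, 0), pair(0, 0)), pair(pair(0, a), 0)), pair(c, c))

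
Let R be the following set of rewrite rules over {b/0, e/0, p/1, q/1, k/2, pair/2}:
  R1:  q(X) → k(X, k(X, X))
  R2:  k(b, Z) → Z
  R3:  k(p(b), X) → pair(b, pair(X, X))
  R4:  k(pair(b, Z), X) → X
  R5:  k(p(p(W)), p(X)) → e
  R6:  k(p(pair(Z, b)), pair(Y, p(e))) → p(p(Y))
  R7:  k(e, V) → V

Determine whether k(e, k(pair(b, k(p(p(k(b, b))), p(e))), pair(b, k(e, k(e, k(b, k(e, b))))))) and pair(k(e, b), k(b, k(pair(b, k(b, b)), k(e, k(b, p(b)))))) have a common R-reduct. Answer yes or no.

no — NF(t₁) = pair(b, b), NF(t₂) = pair(b, p(b))

Reduce t₁ = k(e, k(pair(b, k(p(p(k(b, b))), p(e))), pair(b, k(e, k(e, k(b, k(e, b))))))):
1. k(e, k(pair(b, k(p(p(k(b, b))), p(e))), pair(b, k(e, k(e, k(b, k(e, b)))))))  →  k(pair(b, k(p(p(k(b, b))), p(e))), pair(b, k(e, k(e, k(b, k(e, b))))))   [R7 at ε]
2. k(pair(b, k(p(p(k(b, b))), p(e))), pair(b, k(e, k(e, k(b, k(e, b))))))  →  pair(b, k(e, k(e, k(b, k(e, b)))))   [R4 at ε]
3. pair(b, k(e, k(e, k(b, k(e, b)))))  →  pair(b, k(e, k(b, k(e, b))))   [R7 at 2]
4. pair(b, k(e, k(b, k(e, b))))  →  pair(b, k(b, k(e, b)))   [R7 at 2]
5. pair(b, k(b, k(e, b)))  →  pair(b, k(e, b))   [R2 at 2]
6. pair(b, k(e, b))  →  pair(b, b)   [R7 at 2]

Reduce t₂ = pair(k(e, b), k(b, k(pair(b, k(b, b)), k(e, k(b, p(b)))))):
1. pair(k(e, b), k(b, k(pair(b, k(b, b)), k(e, k(b, p(b))))))  →  pair(b, k(b, k(pair(b, k(b, b)), k(e, k(b, p(b))))))   [R7 at 1]
2. pair(b, k(b, k(pair(b, k(b, b)), k(e, k(b, p(b))))))  →  pair(b, k(pair(b, k(b, b)), k(e, k(b, p(b)))))   [R2 at 2]
3. pair(b, k(pair(b, k(b, b)), k(e, k(b, p(b)))))  →  pair(b, k(e, k(b, p(b))))   [R4 at 2]
4. pair(b, k(e, k(b, p(b))))  →  pair(b, k(b, p(b)))   [R7 at 2]
5. pair(b, k(b, p(b)))  →  pair(b, p(b))   [R2 at 2]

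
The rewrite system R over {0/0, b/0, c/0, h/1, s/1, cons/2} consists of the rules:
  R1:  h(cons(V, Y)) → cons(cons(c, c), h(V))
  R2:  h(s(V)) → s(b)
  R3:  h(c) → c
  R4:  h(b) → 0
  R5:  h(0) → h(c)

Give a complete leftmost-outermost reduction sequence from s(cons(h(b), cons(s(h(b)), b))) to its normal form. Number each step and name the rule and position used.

s(cons(0, cons(s(0), b)))

1. s(cons(h(b), cons(s(h(b)), b)))  →  s(cons(0, cons(s(h(b)), b)))   [R4 at 1.1]
2. s(cons(0, cons(s(h(b)), b)))  →  s(cons(0, cons(s(0), b)))   [R4 at 1.2.1.1]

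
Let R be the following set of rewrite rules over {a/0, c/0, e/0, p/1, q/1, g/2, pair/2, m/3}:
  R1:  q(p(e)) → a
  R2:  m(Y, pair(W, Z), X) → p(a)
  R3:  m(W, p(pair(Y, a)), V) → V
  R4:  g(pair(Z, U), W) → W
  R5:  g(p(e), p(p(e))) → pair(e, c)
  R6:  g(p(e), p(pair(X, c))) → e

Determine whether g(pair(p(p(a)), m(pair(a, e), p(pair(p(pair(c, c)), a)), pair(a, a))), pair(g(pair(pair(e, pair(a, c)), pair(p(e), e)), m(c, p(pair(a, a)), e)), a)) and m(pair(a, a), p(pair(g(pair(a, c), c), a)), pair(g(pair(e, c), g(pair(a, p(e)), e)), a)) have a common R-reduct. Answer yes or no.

Reduce t₁ = g(pair(p(p(a)), m(pair(a, e), p(pair(p(pair(c, c)), a)), pair(a, a))), pair(g(pair(pair(e, pair(a, c)), pair(p(e), e)), m(c, p(pair(a, a)), e)), a)):
1. g(pair(p(p(a)), m(pair(a, e), p(pair(p(pair(c, c)), a)), pair(a, a))), pair(g(pair(pair(e, pair(a, c)), pair(p(e), e)), m(c, p(pair(a, a)), e)), a))  →  pair(g(pair(pair(e, pair(a, c)), pair(p(e), e)), m(c, p(pair(a, a)), e)), a)   [R4 at ε]
2. pair(g(pair(pair(e, pair(a, c)), pair(p(e), e)), m(c, p(pair(a, a)), e)), a)  →  pair(m(c, p(pair(a, a)), e), a)   [R4 at 1]
3. pair(m(c, p(pair(a, a)), e), a)  →  pair(e, a)   [R3 at 1]

Reduce t₂ = m(pair(a, a), p(pair(g(pair(a, c), c), a)), pair(g(pair(e, c), g(pair(a, p(e)), e)), a)):
1. m(pair(a, a), p(pair(g(pair(a, c), c), a)), pair(g(pair(e, c), g(pair(a, p(e)), e)), a))  →  pair(g(pair(e, c), g(pair(a, p(e)), e)), a)   [R3 at ε]
2. pair(g(pair(e, c), g(pair(a, p(e)), e)), a)  →  pair(g(pair(a, p(e)), e), a)   [R4 at 1]
3. pair(g(pair(a, p(e)), e), a)  →  pair(e, a)   [R4 at 1]

yes — NF(t₁) = pair(e, a), NF(t₂) = pair(e, a)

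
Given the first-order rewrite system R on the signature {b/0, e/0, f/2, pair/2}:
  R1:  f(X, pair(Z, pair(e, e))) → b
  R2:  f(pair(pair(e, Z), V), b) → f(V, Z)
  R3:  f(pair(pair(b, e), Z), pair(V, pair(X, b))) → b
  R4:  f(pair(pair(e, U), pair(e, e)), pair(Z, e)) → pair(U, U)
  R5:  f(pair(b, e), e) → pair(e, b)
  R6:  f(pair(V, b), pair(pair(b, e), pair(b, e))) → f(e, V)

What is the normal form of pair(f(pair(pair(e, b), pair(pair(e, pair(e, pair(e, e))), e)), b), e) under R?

pair(b, e)

1. pair(f(pair(pair(e, b), pair(pair(e, pair(e, pair(e, e))), e)), b), e)  →  pair(f(pair(pair(e, pair(e, pair(e, e))), e), b), e)   [R2 at 1]
2. pair(f(pair(pair(e, pair(e, pair(e, e))), e), b), e)  →  pair(f(e, pair(e, pair(e, e))), e)   [R2 at 1]
3. pair(f(e, pair(e, pair(e, e))), e)  →  pair(b, e)   [R1 at 1]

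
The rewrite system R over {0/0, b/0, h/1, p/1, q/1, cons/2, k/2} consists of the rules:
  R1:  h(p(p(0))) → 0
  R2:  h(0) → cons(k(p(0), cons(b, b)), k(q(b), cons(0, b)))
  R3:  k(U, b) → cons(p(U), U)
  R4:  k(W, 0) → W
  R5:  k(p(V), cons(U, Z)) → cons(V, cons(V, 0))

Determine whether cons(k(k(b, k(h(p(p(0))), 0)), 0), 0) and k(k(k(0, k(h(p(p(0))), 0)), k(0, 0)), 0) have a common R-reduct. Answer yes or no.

Reduce t₁ = cons(k(k(b, k(h(p(p(0))), 0)), 0), 0):
1. cons(k(k(b, k(h(p(p(0))), 0)), 0), 0)  →  cons(k(b, k(h(p(p(0))), 0)), 0)   [R4 at 1]
2. cons(k(b, k(h(p(p(0))), 0)), 0)  →  cons(k(b, h(p(p(0)))), 0)   [R4 at 1.2]
3. cons(k(b, h(p(p(0)))), 0)  →  cons(k(b, 0), 0)   [R1 at 1.2]
4. cons(k(b, 0), 0)  →  cons(b, 0)   [R4 at 1]

Reduce t₂ = k(k(k(0, k(h(p(p(0))), 0)), k(0, 0)), 0):
1. k(k(k(0, k(h(p(p(0))), 0)), k(0, 0)), 0)  →  k(k(0, k(h(p(p(0))), 0)), k(0, 0))   [R4 at ε]
2. k(k(0, k(h(p(p(0))), 0)), k(0, 0))  →  k(k(0, h(p(p(0)))), k(0, 0))   [R4 at 1.2]
3. k(k(0, h(p(p(0)))), k(0, 0))  →  k(k(0, 0), k(0, 0))   [R1 at 1.2]
4. k(k(0, 0), k(0, 0))  →  k(0, k(0, 0))   [R4 at 1]
5. k(0, k(0, 0))  →  k(0, 0)   [R4 at 2]
6. k(0, 0)  →  0   [R4 at ε]

no — NF(t₁) = cons(b, 0), NF(t₂) = 0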